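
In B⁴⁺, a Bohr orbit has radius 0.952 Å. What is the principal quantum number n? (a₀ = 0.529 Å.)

3

r_n = n²a₀/Z ⇒ n² = rZ/a₀ = 0.952 × 5 / 0.529 ≈ 9.00
n = 3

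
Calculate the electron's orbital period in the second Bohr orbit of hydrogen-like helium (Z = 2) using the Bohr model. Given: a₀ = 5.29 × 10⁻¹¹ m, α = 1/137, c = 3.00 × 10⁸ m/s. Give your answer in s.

r = n²a₀/Z = 2²·5.29 × 10⁻¹¹/2 = 1.06 × 10⁻¹⁰ m
v = Zαc/n = 2·0.00730·3.00 × 10⁸/2 = 2.19 × 10⁶ m/s
T = 2πr/v = 3.04 × 10⁻¹⁶ s

3.04 × 10⁻¹⁶ s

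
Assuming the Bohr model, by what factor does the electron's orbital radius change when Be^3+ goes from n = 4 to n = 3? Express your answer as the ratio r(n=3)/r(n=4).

9/16

r ∝ Z^-1 · n^2; with Z fixed, r ∝ n^2.
r(n=3)/r(n=4) = (3/4)^2 = 9/16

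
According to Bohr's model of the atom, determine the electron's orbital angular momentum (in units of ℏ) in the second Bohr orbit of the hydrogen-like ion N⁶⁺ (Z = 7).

2

L_n = nℏ, so L/ℏ = n = 2.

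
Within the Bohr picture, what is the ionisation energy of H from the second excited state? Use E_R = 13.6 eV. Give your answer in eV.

E_n = −E_R·Z²/n² = −13.6 × 1²/3² eV = -1.51 eV
Ionisation energy = −E_n = 1.51 eV

1.51 eV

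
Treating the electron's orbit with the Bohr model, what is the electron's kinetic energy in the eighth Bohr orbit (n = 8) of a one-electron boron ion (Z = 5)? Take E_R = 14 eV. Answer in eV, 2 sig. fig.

5.5 eV

For a Coulomb orbit the virial theorem gives K = −E_n.
E_n = −E_R·Z²/n², so K = E_R·Z²/n² = 14 × 5²/8² = 5.5 eV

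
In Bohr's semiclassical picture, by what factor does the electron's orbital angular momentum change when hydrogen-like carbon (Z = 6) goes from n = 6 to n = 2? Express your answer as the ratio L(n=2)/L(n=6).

L = nℏ depends only on n, so L ∝ n.
L(n=2)/L(n=6) = (2/6)^1 = 1/3

1/3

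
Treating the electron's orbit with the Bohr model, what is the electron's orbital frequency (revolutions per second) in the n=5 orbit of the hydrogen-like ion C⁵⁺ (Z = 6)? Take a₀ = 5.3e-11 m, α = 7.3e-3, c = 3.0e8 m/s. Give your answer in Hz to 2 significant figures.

1.9e15 Hz

r = n²a₀/Z = 2.2e-10 m, v = Zαc/n = 2.6e6 m/s
f = v/(2πr) = 1.9e15 Hz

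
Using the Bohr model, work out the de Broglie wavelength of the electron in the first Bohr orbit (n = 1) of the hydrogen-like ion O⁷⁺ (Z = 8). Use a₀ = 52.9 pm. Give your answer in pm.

The Bohr quantisation condition is nλ = 2πr_n.
r_n = n²a₀/Z = 6.61 pm
λ = 2πr_n/n = 2π·6.61/1 = 41.5 pm

41.5 pm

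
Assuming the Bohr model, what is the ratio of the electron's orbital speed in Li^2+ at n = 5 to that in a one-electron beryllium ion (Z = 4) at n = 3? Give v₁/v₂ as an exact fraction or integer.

9/20

v ∝ Z^1 · n^-1
v₁/v₂ = (3/4)^1 · (5/3)^-1 = 9/20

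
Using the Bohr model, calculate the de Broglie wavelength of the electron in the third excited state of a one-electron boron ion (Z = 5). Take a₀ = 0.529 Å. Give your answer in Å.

The Bohr quantisation condition is nλ = 2πr_n.
r_n = n²a₀/Z = 1.69 Å
λ = 2πr_n/n = 2π·1.69/4 = 2.66 Å

2.66 Å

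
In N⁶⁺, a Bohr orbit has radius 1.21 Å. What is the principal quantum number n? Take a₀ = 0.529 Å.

4

r_n = n²a₀/Z ⇒ n² = rZ/a₀ = 1.21 × 7 / 0.529 ≈ 16.01
n = 4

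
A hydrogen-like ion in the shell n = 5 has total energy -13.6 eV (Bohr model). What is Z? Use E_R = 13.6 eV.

E_n = −E_R Z²/n² ⇒ Z² = −E_n n²/E_R = 13.6 × 5² / 13.6 ≈ 25.00
Z = 5

5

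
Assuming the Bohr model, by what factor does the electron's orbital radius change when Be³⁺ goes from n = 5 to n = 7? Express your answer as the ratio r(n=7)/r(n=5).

r ∝ Z^-1 · n^2; with Z fixed, r ∝ n^2.
r(n=7)/r(n=5) = (7/5)^2 = 49/25

49/25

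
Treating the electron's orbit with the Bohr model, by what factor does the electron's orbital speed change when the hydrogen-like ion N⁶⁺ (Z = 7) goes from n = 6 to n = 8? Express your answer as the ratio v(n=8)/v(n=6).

v ∝ Z^1 · n^-1; with Z fixed, v ∝ n^-1.
v(n=8)/v(n=6) = (8/6)^-1 = 3/4

3/4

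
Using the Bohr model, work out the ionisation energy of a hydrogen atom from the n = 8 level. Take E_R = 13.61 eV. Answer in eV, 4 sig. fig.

0.2127 eV

E_n = −E_R·Z²/n² = −13.61 × 1²/8² eV = -0.2127 eV
Ionisation energy = −E_n = 0.2127 eV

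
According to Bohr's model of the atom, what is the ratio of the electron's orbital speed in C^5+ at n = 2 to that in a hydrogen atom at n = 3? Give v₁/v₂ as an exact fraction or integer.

9

v ∝ Z^1 · n^-1
v₁/v₂ = (6/1)^1 · (2/3)^-1 = 9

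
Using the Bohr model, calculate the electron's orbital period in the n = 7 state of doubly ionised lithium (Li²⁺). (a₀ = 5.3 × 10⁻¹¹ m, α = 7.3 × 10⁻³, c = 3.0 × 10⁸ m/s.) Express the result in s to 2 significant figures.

5.8 × 10⁻¹⁵ s

r = n²a₀/Z = 7²·5.3 × 10⁻¹¹/3 = 8.7 × 10⁻¹⁰ m
v = Zαc/n = 3·0.0073·3.0 × 10⁸/7 = 9.4 × 10⁵ m/s
T = 2πr/v = 5.8 × 10⁻¹⁵ s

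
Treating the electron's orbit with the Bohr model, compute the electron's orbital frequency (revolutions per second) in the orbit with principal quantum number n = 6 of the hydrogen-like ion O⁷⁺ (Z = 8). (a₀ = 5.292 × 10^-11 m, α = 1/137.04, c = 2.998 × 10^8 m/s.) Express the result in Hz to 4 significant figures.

r = n²a₀/Z = 2.381 × 10^-10 m, v = Zαc/n = 2.917 × 10^6 m/s
f = v/(2πr) = 1.949 × 10^15 Hz

1.949 × 10^15 Hz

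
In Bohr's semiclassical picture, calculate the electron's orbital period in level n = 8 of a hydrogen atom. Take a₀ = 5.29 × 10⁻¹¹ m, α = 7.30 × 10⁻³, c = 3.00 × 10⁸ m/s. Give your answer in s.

7.77 × 10⁻¹⁴ s

r = n²a₀/Z = 8²·5.29 × 10⁻¹¹/1 = 3.39 × 10⁻⁹ m
v = Zαc/n = 1·0.00730·3.00 × 10⁸/8 = 2.74 × 10⁵ m/s
T = 2πr/v = 7.77 × 10⁻¹⁴ s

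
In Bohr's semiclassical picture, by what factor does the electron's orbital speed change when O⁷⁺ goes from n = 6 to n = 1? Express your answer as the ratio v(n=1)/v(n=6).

v ∝ Z^1 · n^-1; with Z fixed, v ∝ n^-1.
v(n=1)/v(n=6) = (1/6)^-1 = 6

6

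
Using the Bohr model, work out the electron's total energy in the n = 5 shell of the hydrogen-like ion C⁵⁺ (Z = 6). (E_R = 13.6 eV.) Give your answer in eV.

E_n = −E_R·Z²/n² = −13.6 × 6²/5² = -19.6 eV

-19.6 eV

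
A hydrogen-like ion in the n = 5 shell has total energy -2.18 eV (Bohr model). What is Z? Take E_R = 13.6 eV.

2

E_n = −E_R Z²/n² ⇒ Z² = −E_n n²/E_R = 2.18 × 5² / 13.6 ≈ 4.01
Z = 2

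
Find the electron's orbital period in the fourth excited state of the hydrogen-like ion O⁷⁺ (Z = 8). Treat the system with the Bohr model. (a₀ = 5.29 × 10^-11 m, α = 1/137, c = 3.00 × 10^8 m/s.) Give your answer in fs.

0.296 fs

r = n²a₀/Z = 5²·5.29 × 10^-11/8 = 1.65 × 10^-10 m
v = Zαc/n = 8·0.00730·3.00 × 10^8/5 = 3.50 × 10^6 m/s
T = 2πr/v = 2.96 × 10^-16 s = 0.296 fs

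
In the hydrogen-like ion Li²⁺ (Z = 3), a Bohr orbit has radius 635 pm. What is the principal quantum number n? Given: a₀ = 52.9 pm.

6

r_n = n²a₀/Z ⇒ n² = rZ/a₀ = 635 × 3 / 52.9 ≈ 36.01
n = 6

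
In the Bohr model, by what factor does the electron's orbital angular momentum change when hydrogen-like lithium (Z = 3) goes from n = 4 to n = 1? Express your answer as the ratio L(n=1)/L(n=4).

L = nℏ depends only on n, so L ∝ n.
L(n=1)/L(n=4) = (1/4)^1 = 1/4

1/4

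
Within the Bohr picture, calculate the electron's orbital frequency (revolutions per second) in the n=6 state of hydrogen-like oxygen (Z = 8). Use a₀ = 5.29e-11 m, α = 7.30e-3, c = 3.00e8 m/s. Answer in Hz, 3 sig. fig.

1.95e15 Hz

r = n²a₀/Z = 2.38e-10 m, v = Zαc/n = 2.92e6 m/s
f = v/(2πr) = 1.95e15 Hz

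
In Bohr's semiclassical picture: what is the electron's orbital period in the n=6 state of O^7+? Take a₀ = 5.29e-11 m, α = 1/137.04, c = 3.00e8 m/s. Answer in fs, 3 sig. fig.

r = n²a₀/Z = 6²·5.29e-11/8 = 2.38e-10 m
v = Zαc/n = 8·0.00730·3.00e8/6 = 2.92e6 m/s
T = 2πr/v = 5.12e-16 s = 0.512 fs

0.512 fs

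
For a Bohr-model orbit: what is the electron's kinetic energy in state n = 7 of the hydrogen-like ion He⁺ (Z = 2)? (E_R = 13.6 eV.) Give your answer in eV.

1.11 eV

For a Coulomb orbit the virial theorem gives K = −E_n.
E_n = −E_R·Z²/n², so K = E_R·Z²/n² = 13.6 × 2²/7² = 1.11 eV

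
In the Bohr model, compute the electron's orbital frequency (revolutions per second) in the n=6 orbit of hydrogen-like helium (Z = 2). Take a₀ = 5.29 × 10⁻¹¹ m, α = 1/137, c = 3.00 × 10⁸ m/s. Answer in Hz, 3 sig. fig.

r = n²a₀/Z = 9.52 × 10⁻¹⁰ m, v = Zαc/n = 7.30 × 10⁵ m/s
f = v/(2πr) = 1.22 × 10¹⁴ Hz

1.22 × 10¹⁴ Hz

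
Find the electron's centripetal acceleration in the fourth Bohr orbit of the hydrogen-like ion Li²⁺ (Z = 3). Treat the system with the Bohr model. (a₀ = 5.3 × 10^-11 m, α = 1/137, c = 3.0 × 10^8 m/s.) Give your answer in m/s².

r = n²a₀/Z = 2.8 × 10^-10 m, v = Zαc/n = 1.6 × 10^6 m/s
a = v²/r = (1.6 × 10^6)² / 2.8 × 10^-10 = 9.5 × 10^21 m/s²

9.5 × 10^21 m/s²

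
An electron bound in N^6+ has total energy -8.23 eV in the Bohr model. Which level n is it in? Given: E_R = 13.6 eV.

9

E_n = −E_R Z²/n² ⇒ n² = E_R Z²/(−E_n) = 13.6 × 7² / 8.23 ≈ 80.97
n = 9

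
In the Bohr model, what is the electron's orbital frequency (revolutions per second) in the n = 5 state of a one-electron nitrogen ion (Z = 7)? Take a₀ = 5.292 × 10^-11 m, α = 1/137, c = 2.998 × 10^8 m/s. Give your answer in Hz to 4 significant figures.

r = n²a₀/Z = 1.890 × 10^-10 m, v = Zαc/n = 3.064 × 10^6 m/s
f = v/(2πr) = 2.580 × 10^15 Hz

2.580 × 10^15 Hz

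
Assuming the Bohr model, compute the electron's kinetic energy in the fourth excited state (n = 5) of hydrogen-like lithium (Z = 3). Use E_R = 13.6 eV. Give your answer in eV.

For a Coulomb orbit the virial theorem gives K = −E_n.
E_n = −E_R·Z²/n², so K = E_R·Z²/n² = 13.6 × 3²/5² = 4.90 eV

4.90 eV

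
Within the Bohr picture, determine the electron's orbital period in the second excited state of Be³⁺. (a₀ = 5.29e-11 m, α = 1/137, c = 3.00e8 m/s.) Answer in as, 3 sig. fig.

r = n²a₀/Z = 3²·5.29e-11/4 = 1.19e-10 m
v = Zαc/n = 4·0.00730·3.00e8/3 = 2.92e6 m/s
T = 2πr/v = 2.56e-16 s = 256 as

256 as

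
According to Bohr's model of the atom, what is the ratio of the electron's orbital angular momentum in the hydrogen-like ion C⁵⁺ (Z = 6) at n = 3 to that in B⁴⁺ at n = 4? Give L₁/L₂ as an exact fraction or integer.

L = nℏ is independent of Z.
L₁/L₂ = n₁/n₂ = 3/4 = 3/4

3/4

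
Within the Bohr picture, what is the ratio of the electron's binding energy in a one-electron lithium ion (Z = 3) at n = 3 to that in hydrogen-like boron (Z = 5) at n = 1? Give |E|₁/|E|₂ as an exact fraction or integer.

|E| ∝ Z^2 · n^-2
|E|₁/|E|₂ = (3/5)^2 · (3/1)^-2 = 1/25

1/25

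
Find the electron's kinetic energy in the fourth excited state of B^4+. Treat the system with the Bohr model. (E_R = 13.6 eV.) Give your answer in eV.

For a Coulomb orbit the virial theorem gives K = −E_n.
E_n = −E_R·Z²/n², so K = E_R·Z²/n² = 13.6 × 5²/5² = 13.6 eV

13.6 eV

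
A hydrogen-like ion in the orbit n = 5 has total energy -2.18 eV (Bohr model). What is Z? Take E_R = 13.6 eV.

2

E_n = −E_R Z²/n² ⇒ Z² = −E_n n²/E_R = 2.18 × 5² / 13.6 ≈ 4.01
Z = 2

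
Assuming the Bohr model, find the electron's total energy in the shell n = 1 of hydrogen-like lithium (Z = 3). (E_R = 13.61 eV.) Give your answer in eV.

-122.5 eV

E_n = −E_R·Z²/n² = −13.61 × 3²/1² = -122.5 eV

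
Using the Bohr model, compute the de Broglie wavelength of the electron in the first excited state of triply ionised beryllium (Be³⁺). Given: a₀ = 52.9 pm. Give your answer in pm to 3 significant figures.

The Bohr quantisation condition is nλ = 2πr_n.
r_n = n²a₀/Z = 52.9 pm
λ = 2πr_n/n = 2π·52.9/2 = 166 pm

166 pm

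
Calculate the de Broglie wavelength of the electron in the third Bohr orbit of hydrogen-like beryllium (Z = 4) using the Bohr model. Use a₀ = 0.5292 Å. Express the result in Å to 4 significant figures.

2.494 Å

The Bohr quantisation condition is nλ = 2πr_n.
r_n = n²a₀/Z = 1.191 Å
λ = 2πr_n/n = 2π·1.191/3 = 2.494 Å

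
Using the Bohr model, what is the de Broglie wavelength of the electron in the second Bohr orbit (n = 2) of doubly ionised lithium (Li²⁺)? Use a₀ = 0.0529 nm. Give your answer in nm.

0.222 nm

The Bohr quantisation condition is nλ = 2πr_n.
r_n = n²a₀/Z = 0.0705 nm
λ = 2πr_n/n = 2π·0.0705/2 = 0.222 nm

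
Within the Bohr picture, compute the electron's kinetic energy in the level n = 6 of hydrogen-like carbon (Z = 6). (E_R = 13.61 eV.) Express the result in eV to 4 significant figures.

For a Coulomb orbit the virial theorem gives K = −E_n.
E_n = −E_R·Z²/n², so K = E_R·Z²/n² = 13.61 × 6²/6² = 13.61 eV

13.61 eV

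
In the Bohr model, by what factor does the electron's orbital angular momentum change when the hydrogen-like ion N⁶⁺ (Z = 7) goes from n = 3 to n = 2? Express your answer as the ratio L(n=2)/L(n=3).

L = nℏ depends only on n, so L ∝ n.
L(n=2)/L(n=3) = (2/3)^1 = 2/3

2/3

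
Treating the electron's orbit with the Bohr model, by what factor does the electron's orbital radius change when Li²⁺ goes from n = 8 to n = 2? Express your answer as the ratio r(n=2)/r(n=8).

r ∝ Z^-1 · n^2; with Z fixed, r ∝ n^2.
r(n=2)/r(n=8) = (2/8)^2 = 1/16

1/16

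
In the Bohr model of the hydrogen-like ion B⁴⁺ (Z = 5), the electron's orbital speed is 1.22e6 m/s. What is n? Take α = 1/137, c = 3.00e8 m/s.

v_n = Zαc/n ⇒ n = Zαc/v = 5 × 0.00730 × 3.00e8 / 1.22e6 ≈ 8.97
n = 9

9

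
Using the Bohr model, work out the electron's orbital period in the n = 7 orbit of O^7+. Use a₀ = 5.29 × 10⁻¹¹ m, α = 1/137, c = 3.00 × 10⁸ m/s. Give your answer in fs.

r = n²a₀/Z = 7²·5.29 × 10⁻¹¹/8 = 3.24 × 10⁻¹⁰ m
v = Zαc/n = 8·0.00730·3.00 × 10⁸/7 = 2.50 × 10⁶ m/s
T = 2πr/v = 8.13 × 10⁻¹⁶ s = 0.813 fs

0.813 fs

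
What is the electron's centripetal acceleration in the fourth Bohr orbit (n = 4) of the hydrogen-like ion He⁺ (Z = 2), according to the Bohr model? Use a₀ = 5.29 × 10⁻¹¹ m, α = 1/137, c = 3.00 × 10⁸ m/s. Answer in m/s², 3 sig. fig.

2.83 × 10²¹ m/s²

r = n²a₀/Z = 4.23 × 10⁻¹⁰ m, v = Zαc/n = 1.09 × 10⁶ m/s
a = v²/r = (1.09 × 10⁶)² / 4.23 × 10⁻¹⁰ = 2.83 × 10²¹ m/s²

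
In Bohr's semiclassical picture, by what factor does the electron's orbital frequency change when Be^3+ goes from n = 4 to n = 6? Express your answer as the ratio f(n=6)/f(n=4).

8/27

f ∝ Z^2 · n^-3; with Z fixed, f ∝ n^-3.
f(n=6)/f(n=4) = (6/4)^-3 = 8/27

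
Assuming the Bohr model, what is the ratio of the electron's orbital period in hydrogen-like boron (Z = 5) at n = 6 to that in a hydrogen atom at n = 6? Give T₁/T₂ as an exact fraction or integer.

1/25

T ∝ Z^-2 · n^3
T₁/T₂ = (5/1)^-2 · (6/6)^3 = 1/25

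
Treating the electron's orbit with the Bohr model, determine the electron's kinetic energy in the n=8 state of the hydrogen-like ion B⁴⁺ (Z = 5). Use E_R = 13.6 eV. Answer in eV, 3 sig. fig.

5.31 eV

For a Coulomb orbit the virial theorem gives K = −E_n.
E_n = −E_R·Z²/n², so K = E_R·Z²/n² = 13.6 × 5²/8² = 5.31 eV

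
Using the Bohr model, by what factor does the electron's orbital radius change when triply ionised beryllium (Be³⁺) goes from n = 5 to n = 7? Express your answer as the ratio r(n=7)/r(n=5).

r ∝ Z^-1 · n^2; with Z fixed, r ∝ n^2.
r(n=7)/r(n=5) = (7/5)^2 = 49/25

49/25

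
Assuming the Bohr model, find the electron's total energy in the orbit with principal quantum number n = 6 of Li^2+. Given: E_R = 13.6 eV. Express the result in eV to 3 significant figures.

-3.40 eV

E_n = −E_R·Z²/n² = −13.6 × 3²/6² = -3.40 eV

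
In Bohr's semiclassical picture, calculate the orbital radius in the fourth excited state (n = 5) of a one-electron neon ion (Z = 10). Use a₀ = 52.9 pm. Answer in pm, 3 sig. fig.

132 pm

r_n = n²a₀/Z = 5² × 52.9 / 10
    = 25 × 52.9 / 10 = 132 pm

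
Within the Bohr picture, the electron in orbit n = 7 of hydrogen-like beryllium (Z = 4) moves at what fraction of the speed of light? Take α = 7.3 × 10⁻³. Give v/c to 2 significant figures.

v_n = Zαc/n, so v/c = Zα/n = 4 × 0.0073 / 7 = 0.0042

0.0042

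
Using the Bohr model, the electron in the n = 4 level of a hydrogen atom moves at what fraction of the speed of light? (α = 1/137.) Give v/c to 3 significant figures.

0.00182

v_n = Zαc/n, so v/c = Zα/n = 1 × 0.00730 / 4 = 0.00182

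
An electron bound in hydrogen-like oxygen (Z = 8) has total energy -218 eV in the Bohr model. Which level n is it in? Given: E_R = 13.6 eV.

2

E_n = −E_R Z²/n² ⇒ n² = E_R Z²/(−E_n) = 13.6 × 8² / 218 ≈ 3.99
n = 2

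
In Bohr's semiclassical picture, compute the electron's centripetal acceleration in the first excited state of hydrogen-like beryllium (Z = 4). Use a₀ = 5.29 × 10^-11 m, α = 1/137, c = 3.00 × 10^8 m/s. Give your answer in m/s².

3.63 × 10^23 m/s²

r = n²a₀/Z = 5.29 × 10^-11 m, v = Zαc/n = 4.38 × 10^6 m/s
a = v²/r = (4.38 × 10^6)² / 5.29 × 10^-11 = 3.63 × 10^23 m/s²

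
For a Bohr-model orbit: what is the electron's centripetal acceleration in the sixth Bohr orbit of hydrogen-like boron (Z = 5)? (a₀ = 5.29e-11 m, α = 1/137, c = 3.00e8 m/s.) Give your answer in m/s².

8.74e21 m/s²

r = n²a₀/Z = 3.81e-10 m, v = Zαc/n = 1.82e6 m/s
a = v²/r = (1.82e6)² / 3.81e-10 = 8.74e21 m/s²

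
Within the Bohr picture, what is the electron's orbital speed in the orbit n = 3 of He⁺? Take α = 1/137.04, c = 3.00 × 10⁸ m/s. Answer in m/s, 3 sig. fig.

v_n = Zαc/n = 2 × 0.00730 × 3.00 × 10⁸ / 3
    = 1.46 × 10⁶ m/s

1.46 × 10⁶ m/s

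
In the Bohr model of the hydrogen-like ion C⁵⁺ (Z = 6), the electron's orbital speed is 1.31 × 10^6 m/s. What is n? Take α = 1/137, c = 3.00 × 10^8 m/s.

10

v_n = Zαc/n ⇒ n = Zαc/v = 6 × 0.00730 × 3.00 × 10^8 / 1.31 × 10^6 ≈ 10.03
n = 10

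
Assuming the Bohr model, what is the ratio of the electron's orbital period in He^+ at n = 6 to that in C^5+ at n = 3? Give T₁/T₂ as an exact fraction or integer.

72

T ∝ Z^-2 · n^3
T₁/T₂ = (2/6)^-2 · (6/3)^3 = 72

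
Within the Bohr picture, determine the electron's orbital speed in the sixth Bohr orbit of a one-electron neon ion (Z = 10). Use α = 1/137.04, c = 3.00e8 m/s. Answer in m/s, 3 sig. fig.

v_n = Zαc/n = 10 × 0.00730 × 3.00e8 / 6
    = 3.65e6 m/s

3.65e6 m/s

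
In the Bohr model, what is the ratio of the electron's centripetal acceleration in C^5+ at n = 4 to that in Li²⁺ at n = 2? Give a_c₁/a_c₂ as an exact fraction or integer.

1/2

a_c ∝ Z^3 · n^-4
a_c₁/a_c₂ = (6/3)^3 · (4/2)^-4 = 1/2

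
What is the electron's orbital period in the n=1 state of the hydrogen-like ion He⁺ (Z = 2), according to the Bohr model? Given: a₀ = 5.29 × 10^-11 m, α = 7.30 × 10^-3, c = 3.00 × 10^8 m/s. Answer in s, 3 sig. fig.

r = n²a₀/Z = 1²·5.29 × 10^-11/2 = 2.65 × 10^-11 m
v = Zαc/n = 2·0.00730·3.00 × 10^8/1 = 4.38 × 10^6 m/s
T = 2πr/v = 3.79 × 10^-17 s

3.79 × 10^-17 s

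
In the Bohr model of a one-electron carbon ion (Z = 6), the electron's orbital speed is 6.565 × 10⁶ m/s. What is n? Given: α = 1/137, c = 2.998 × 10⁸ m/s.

2

v_n = Zαc/n ⇒ n = Zαc/v = 6 × 0.007299 × 2.998 × 10⁸ / 6.565 × 10⁶ ≈ 2.00
n = 2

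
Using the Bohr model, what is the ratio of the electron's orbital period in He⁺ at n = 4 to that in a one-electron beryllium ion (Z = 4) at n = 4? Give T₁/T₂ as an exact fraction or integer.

4

T ∝ Z^-2 · n^3
T₁/T₂ = (2/4)^-2 · (4/4)^3 = 4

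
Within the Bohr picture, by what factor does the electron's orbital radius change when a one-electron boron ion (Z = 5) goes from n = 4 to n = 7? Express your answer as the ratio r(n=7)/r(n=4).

r ∝ Z^-1 · n^2; with Z fixed, r ∝ n^2.
r(n=7)/r(n=4) = (7/4)^2 = 49/16

49/16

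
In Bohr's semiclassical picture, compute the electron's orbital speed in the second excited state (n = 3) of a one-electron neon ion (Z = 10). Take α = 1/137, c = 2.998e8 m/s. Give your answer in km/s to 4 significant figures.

v_n = Zαc/n = 10 × 0.007299 × 2.998e8 / 3
    = 7294 km/s

7294 km/s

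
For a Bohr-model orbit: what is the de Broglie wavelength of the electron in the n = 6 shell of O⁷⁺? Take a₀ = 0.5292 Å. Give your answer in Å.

The Bohr quantisation condition is nλ = 2πr_n.
r_n = n²a₀/Z = 2.381 Å
λ = 2πr_n/n = 2π·2.381/6 = 2.494 Å

2.494 Å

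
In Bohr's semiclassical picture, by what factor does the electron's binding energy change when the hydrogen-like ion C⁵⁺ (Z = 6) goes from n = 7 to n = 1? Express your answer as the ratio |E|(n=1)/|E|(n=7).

|E| ∝ Z^2 · n^-2; with Z fixed, |E| ∝ n^-2.
|E|(n=1)/|E|(n=7) = (1/7)^-2 = 49

49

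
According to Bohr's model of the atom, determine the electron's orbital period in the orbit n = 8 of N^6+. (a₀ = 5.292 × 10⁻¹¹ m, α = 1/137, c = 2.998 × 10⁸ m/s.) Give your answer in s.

r = n²a₀/Z = 8²·5.292 × 10⁻¹¹/7 = 4.838 × 10⁻¹⁰ m
v = Zαc/n = 7·0.007299·2.998 × 10⁸/8 = 1.915 × 10⁶ m/s
T = 2πr/v = 1.588 × 10⁻¹⁵ s

1.588 × 10⁻¹⁵ s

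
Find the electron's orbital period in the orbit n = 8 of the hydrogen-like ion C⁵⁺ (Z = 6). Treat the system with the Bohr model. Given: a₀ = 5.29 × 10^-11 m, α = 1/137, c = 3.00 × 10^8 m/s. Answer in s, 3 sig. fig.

r = n²a₀/Z = 8²·5.29 × 10^-11/6 = 5.64 × 10^-10 m
v = Zαc/n = 6·0.00730·3.00 × 10^8/8 = 1.64 × 10^6 m/s
T = 2πr/v = 2.16 × 10^-15 s

2.16 × 10^-15 s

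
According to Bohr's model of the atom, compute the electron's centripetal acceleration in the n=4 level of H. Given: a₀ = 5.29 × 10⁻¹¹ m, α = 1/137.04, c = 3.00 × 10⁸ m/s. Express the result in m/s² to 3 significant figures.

r = n²a₀/Z = 8.46 × 10⁻¹⁰ m, v = Zαc/n = 5.47 × 10⁵ m/s
a = v²/r = (5.47 × 10⁵)² / 8.46 × 10⁻¹⁰ = 3.54 × 10²⁰ m/s²

3.54 × 10²⁰ m/s²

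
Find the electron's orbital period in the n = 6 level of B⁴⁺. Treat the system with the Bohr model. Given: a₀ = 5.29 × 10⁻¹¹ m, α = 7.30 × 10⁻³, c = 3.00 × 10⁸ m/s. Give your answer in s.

1.31 × 10⁻¹⁵ s

r = n²a₀/Z = 6²·5.29 × 10⁻¹¹/5 = 3.81 × 10⁻¹⁰ m
v = Zαc/n = 5·0.00730·3.00 × 10⁸/6 = 1.82 × 10⁶ m/s
T = 2πr/v = 1.31 × 10⁻¹⁵ s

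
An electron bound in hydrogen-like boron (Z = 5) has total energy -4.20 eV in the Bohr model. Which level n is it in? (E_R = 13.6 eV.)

9

E_n = −E_R Z²/n² ⇒ n² = E_R Z²/(−E_n) = 13.6 × 5² / 4.20 ≈ 80.95
n = 9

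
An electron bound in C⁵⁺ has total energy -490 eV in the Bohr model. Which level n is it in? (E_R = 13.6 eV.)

E_n = −E_R Z²/n² ⇒ n² = E_R Z²/(−E_n) = 13.6 × 6² / 490 ≈ 1.00
n = 1

1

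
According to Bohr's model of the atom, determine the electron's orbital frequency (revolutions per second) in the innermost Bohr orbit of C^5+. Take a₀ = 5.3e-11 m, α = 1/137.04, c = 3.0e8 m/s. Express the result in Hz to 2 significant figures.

2.4e17 Hz

r = n²a₀/Z = 8.8e-12 m, v = Zαc/n = 1.3e7 m/s
f = v/(2πr) = 2.4e17 Hz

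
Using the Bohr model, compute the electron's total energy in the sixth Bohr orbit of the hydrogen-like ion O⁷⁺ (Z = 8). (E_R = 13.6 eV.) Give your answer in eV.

E_n = −E_R·Z²/n² = −13.6 × 8²/6² = -24.2 eV

-24.2 eV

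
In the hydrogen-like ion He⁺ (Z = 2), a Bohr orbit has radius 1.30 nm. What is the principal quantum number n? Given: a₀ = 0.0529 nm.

r_n = n²a₀/Z ⇒ n² = rZ/a₀ = 1.30 × 2 / 0.0529 ≈ 49.15
n = 7

7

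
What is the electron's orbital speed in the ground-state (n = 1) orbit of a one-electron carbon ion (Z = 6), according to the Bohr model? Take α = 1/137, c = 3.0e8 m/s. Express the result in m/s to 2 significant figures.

v_n = Zαc/n = 6 × 0.0073 × 3.0e8 / 1
    = 1.3e7 m/s

1.3e7 m/s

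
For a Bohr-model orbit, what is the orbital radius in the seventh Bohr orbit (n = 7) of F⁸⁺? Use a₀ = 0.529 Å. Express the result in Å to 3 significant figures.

2.88 Å

r_n = n²a₀/Z = 7² × 0.529 / 9
    = 49 × 0.529 / 9 = 2.88 Å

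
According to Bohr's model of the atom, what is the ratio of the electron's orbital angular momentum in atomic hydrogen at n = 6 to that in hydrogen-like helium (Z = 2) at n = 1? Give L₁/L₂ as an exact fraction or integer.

6

L = nℏ is independent of Z.
L₁/L₂ = n₁/n₂ = 6/1 = 6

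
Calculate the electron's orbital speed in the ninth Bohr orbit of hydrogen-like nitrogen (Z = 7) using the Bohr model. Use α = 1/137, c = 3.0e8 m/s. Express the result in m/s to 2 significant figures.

1.7e6 m/s

v_n = Zαc/n = 7 × 0.0073 × 3.0e8 / 9
    = 1.7e6 m/s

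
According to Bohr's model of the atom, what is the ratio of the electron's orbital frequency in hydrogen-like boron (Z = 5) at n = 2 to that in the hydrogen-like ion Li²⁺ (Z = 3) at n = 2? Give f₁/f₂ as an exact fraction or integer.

f ∝ Z^2 · n^-3
f₁/f₂ = (5/3)^2 · (2/2)^-3 = 25/9

25/9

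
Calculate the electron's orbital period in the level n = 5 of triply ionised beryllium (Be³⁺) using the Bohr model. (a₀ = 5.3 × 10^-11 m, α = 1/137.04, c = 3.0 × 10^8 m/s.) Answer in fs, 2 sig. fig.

1.2 fs

r = n²a₀/Z = 5²·5.3 × 10^-11/4 = 3.3 × 10^-10 m
v = Zαc/n = 4·0.0073·3.0 × 10^8/5 = 1.8 × 10^6 m/s
T = 2πr/v = 1.2 × 10^-15 s = 1.2 fs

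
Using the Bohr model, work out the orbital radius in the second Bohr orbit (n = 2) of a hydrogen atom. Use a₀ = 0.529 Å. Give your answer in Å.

2.12 Å

r_n = n²a₀/Z = 2² × 0.529 / 1
    = 4 × 0.529 / 1 = 2.12 Å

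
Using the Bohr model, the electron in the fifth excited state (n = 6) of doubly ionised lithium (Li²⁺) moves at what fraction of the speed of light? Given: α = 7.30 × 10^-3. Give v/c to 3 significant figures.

0.00365

v_n = Zαc/n, so v/c = Zα/n = 3 × 0.00730 / 6 = 0.00365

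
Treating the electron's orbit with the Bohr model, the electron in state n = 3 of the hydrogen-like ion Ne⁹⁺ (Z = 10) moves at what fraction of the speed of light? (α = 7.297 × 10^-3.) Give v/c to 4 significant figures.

v_n = Zαc/n, so v/c = Zα/n = 10 × 0.007297 / 3 = 0.02432

0.02432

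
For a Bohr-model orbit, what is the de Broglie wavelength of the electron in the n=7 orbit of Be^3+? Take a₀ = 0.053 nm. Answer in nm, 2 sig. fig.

The Bohr quantisation condition is nλ = 2πr_n.
r_n = n²a₀/Z = 0.65 nm
λ = 2πr_n/n = 2π·0.65/7 = 0.58 nm

0.58 nm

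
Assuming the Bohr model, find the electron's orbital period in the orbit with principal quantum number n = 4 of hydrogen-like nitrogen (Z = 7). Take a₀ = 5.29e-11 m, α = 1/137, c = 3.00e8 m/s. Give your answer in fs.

r = n²a₀/Z = 4²·5.29e-11/7 = 1.21e-10 m
v = Zαc/n = 7·0.00730·3.00e8/4 = 3.83e6 m/s
T = 2πr/v = 1.98e-16 s = 0.198 fs

0.198 fs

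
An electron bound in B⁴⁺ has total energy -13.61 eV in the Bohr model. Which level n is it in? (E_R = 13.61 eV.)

E_n = −E_R Z²/n² ⇒ n² = E_R Z²/(−E_n) = 13.61 × 5² / 13.61 ≈ 25.00
n = 5

5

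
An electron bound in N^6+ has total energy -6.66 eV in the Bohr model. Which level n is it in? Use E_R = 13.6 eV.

E_n = −E_R Z²/n² ⇒ n² = E_R Z²/(−E_n) = 13.6 × 7² / 6.66 ≈ 100.06
n = 10

10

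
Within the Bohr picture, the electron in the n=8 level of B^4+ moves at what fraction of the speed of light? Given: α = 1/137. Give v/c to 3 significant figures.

v_n = Zαc/n, so v/c = Zα/n = 5 × 0.00730 / 8 = 0.00456

0.00456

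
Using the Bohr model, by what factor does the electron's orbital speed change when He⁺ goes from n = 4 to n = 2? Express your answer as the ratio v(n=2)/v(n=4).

2

v ∝ Z^1 · n^-1; with Z fixed, v ∝ n^-1.
v(n=2)/v(n=4) = (2/4)^-1 = 2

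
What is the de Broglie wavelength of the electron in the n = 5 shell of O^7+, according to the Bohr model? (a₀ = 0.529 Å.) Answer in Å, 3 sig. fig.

2.08 Å

The Bohr quantisation condition is nλ = 2πr_n.
r_n = n²a₀/Z = 1.65 Å
λ = 2πr_n/n = 2π·1.65/5 = 2.08 Å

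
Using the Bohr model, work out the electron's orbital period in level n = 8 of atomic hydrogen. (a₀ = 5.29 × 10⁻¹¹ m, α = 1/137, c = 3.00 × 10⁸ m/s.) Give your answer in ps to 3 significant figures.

r = n²a₀/Z = 8²·5.29 × 10⁻¹¹/1 = 3.39 × 10⁻⁹ m
v = Zαc/n = 1·0.00730·3.00 × 10⁸/8 = 2.74 × 10⁵ m/s
T = 2πr/v = 7.77 × 10⁻¹⁴ s = 0.0777 ps

0.0777 ps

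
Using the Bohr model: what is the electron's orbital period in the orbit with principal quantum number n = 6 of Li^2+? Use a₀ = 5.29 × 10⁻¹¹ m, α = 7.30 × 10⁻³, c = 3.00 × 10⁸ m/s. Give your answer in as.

r = n²a₀/Z = 6²·5.29 × 10⁻¹¹/3 = 6.35 × 10⁻¹⁰ m
v = Zαc/n = 3·0.00730·3.00 × 10⁸/6 = 1.09 × 10⁶ m/s
T = 2πr/v = 3.64 × 10⁻¹⁵ s = 3640 as

3640 as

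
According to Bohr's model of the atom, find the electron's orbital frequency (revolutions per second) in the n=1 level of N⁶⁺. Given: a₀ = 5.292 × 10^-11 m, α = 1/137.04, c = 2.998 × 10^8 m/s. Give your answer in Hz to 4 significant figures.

r = n²a₀/Z = 7.560 × 10^-12 m, v = Zαc/n = 1.531 × 10^7 m/s
f = v/(2πr) = 3.224 × 10^17 Hz

3.224 × 10^17 Hz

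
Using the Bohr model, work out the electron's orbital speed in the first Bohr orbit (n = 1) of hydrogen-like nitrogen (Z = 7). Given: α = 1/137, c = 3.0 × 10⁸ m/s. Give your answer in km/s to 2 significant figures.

1.5 × 10⁴ km/s

v_n = Zαc/n = 7 × 0.0073 × 3.0 × 10⁸ / 1
    = 1.5 × 10⁴ km/s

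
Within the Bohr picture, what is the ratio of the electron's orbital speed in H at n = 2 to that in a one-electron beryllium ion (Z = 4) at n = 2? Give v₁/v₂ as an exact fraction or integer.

1/4

v ∝ Z^1 · n^-1
v₁/v₂ = (1/4)^1 · (2/2)^-1 = 1/4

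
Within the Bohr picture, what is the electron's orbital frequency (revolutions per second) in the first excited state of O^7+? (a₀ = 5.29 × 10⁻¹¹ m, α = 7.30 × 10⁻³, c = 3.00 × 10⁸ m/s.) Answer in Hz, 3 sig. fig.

r = n²a₀/Z = 2.65 × 10⁻¹¹ m, v = Zαc/n = 8.76 × 10⁶ m/s
f = v/(2πr) = 5.27 × 10¹⁶ Hz

5.27 × 10¹⁶ Hz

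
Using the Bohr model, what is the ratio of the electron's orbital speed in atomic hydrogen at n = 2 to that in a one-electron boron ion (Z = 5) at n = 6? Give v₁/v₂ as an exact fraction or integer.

v ∝ Z^1 · n^-1
v₁/v₂ = (1/5)^1 · (2/6)^-1 = 3/5

3/5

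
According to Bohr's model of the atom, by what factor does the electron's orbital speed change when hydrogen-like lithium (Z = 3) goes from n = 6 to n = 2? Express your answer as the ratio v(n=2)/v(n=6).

v ∝ Z^1 · n^-1; with Z fixed, v ∝ n^-1.
v(n=2)/v(n=6) = (2/6)^-1 = 3

3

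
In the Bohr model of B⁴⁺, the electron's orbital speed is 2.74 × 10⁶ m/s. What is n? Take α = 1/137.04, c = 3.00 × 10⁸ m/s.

4

v_n = Zαc/n ⇒ n = Zαc/v = 5 × 0.00730 × 3.00 × 10⁸ / 2.74 × 10⁶ ≈ 3.99
n = 4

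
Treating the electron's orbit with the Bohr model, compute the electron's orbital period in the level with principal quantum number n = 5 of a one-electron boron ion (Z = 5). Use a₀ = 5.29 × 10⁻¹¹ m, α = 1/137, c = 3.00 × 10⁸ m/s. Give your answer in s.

r = n²a₀/Z = 5²·5.29 × 10⁻¹¹/5 = 2.64 × 10⁻¹⁰ m
v = Zαc/n = 5·0.00730·3.00 × 10⁸/5 = 2.19 × 10⁶ m/s
T = 2πr/v = 7.59 × 10⁻¹⁶ s

7.59 × 10⁻¹⁶ s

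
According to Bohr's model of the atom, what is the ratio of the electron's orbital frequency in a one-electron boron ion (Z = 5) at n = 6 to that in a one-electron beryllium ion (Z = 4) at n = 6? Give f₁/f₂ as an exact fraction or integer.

25/16

f ∝ Z^2 · n^-3
f₁/f₂ = (5/4)^2 · (6/6)^-3 = 25/16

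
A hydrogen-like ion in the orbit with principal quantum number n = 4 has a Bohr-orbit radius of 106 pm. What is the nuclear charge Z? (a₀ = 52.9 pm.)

r_n = n²a₀/Z ⇒ Z = n²a₀/r = 4² × 52.9 / 106 ≈ 7.98
Z = 8

8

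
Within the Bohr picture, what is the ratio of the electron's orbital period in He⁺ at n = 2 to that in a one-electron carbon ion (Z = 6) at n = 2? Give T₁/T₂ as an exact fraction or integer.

9

T ∝ Z^-2 · n^3
T₁/T₂ = (2/6)^-2 · (2/2)^3 = 9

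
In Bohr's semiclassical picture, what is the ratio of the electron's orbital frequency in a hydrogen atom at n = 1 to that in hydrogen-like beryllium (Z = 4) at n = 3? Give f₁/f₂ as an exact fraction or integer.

f ∝ Z^2 · n^-3
f₁/f₂ = (1/4)^2 · (1/3)^-3 = 27/16

27/16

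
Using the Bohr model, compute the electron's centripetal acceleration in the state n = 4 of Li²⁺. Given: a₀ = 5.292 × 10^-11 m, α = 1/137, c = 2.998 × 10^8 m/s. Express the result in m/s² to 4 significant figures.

9.544 × 10^21 m/s²

r = n²a₀/Z = 2.822 × 10^-10 m, v = Zαc/n = 1.641 × 10^6 m/s
a = v²/r = (1.641 × 10^6)² / 2.822 × 10^-10 = 9.544 × 10^21 m/s²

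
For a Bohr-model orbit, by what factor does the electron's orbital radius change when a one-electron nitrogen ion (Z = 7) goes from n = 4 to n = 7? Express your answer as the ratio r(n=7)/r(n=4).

49/16

r ∝ Z^-1 · n^2; with Z fixed, r ∝ n^2.
r(n=7)/r(n=4) = (7/4)^2 = 49/16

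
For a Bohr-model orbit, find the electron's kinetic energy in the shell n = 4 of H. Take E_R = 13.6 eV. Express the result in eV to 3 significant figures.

For a Coulomb orbit the virial theorem gives K = −E_n.
E_n = −E_R·Z²/n², so K = E_R·Z²/n² = 13.6 × 1²/4² = 0.850 eV

0.850 eV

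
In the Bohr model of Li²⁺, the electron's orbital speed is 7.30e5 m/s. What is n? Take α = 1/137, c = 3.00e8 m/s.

v_n = Zαc/n ⇒ n = Zαc/v = 3 × 0.00730 × 3.00e8 / 7.30e5 ≈ 9.00
n = 9

9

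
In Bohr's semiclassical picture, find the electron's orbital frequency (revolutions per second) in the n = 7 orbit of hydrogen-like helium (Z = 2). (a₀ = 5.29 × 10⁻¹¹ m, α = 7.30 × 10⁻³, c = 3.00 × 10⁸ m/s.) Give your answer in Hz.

r = n²a₀/Z = 1.30 × 10⁻⁹ m, v = Zαc/n = 6.26 × 10⁵ m/s
f = v/(2πr) = 7.68 × 10¹³ Hz

7.68 × 10¹³ Hz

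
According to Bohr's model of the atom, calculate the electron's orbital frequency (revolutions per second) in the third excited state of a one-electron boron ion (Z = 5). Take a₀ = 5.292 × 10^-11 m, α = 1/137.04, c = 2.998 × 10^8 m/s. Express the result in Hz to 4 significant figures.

r = n²a₀/Z = 1.693 × 10^-10 m, v = Zαc/n = 2.735 × 10^6 m/s
f = v/(2πr) = 2.570 × 10^15 Hz

2.570 × 10^15 Hz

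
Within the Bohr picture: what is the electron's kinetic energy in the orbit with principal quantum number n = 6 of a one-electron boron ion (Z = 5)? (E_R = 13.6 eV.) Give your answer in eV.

For a Coulomb orbit the virial theorem gives K = −E_n.
E_n = −E_R·Z²/n², so K = E_R·Z²/n² = 13.6 × 5²/6² = 9.44 eV

9.44 eV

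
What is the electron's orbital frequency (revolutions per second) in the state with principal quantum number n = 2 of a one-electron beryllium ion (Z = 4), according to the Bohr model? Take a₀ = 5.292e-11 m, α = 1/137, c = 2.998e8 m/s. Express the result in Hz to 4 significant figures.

1.316e16 Hz

r = n²a₀/Z = 5.292e-11 m, v = Zαc/n = 4.377e6 m/s
f = v/(2πr) = 1.316e16 Hz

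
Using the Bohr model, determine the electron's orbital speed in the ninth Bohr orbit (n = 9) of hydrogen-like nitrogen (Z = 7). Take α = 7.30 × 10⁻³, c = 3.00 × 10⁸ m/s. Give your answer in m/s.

1.70 × 10⁶ m/s

v_n = Zαc/n = 7 × 0.00730 × 3.00 × 10⁸ / 9
    = 1.70 × 10⁶ m/s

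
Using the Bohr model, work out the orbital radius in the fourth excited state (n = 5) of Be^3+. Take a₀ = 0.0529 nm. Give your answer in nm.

0.331 nm

r_n = n²a₀/Z = 5² × 0.0529 / 4
    = 25 × 0.0529 / 4 = 0.331 nm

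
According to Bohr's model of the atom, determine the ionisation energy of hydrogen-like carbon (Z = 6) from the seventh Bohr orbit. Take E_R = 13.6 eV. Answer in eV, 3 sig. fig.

E_n = −E_R·Z²/n² = −13.6 × 6²/7² eV = -9.99 eV
Ionisation energy = −E_n = 9.99 eV

9.99 eV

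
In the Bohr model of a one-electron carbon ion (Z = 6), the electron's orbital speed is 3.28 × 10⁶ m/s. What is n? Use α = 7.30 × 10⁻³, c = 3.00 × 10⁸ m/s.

4

v_n = Zαc/n ⇒ n = Zαc/v = 6 × 0.00730 × 3.00 × 10⁸ / 3.28 × 10⁶ ≈ 4.01
n = 4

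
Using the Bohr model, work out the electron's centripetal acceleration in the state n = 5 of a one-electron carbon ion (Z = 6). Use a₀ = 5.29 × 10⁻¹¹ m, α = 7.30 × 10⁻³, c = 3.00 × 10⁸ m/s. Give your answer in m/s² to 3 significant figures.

r = n²a₀/Z = 2.20 × 10⁻¹⁰ m, v = Zαc/n = 2.63 × 10⁶ m/s
a = v²/r = (2.63 × 10⁶)² / 2.20 × 10⁻¹⁰ = 3.13 × 10²² m/s²

3.13 × 10²² m/s²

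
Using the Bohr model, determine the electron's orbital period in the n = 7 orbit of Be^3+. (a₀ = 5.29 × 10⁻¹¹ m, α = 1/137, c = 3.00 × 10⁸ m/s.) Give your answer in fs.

3.25 fs

r = n²a₀/Z = 7²·5.29 × 10⁻¹¹/4 = 6.48 × 10⁻¹⁰ m
v = Zαc/n = 4·0.00730·3.00 × 10⁸/7 = 1.25 × 10⁶ m/s
T = 2πr/v = 3.25 × 10⁻¹⁵ s = 3.25 fs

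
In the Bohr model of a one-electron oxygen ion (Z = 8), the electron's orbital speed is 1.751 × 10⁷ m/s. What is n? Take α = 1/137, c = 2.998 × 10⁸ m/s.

1

v_n = Zαc/n ⇒ n = Zαc/v = 8 × 0.007299 × 2.998 × 10⁸ / 1.751 × 10⁷ ≈ 1.00
n = 1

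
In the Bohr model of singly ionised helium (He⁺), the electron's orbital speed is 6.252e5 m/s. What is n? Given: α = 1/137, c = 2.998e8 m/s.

v_n = Zαc/n ⇒ n = Zαc/v = 2 × 0.007299 × 2.998e8 / 6.252e5 ≈ 7.00
n = 7

7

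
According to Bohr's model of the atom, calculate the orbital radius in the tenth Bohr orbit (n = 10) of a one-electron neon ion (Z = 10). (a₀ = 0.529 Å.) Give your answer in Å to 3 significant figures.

5.29 Å

r_n = n²a₀/Z = 10² × 0.529 / 10
    = 100 × 0.529 / 10 = 5.29 Å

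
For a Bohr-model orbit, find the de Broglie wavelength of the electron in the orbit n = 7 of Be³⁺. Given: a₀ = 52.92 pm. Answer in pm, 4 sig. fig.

581.9 pm

The Bohr quantisation condition is nλ = 2πr_n.
r_n = n²a₀/Z = 648.3 pm
λ = 2πr_n/n = 2π·648.3/7 = 581.9 pm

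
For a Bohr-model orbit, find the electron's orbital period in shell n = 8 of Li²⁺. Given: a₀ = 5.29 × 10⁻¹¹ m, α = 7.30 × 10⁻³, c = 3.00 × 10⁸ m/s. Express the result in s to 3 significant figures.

8.63 × 10⁻¹⁵ s

r = n²a₀/Z = 8²·5.29 × 10⁻¹¹/3 = 1.13 × 10⁻⁹ m
v = Zαc/n = 3·0.00730·3.00 × 10⁸/8 = 8.21 × 10⁵ m/s
T = 2πr/v = 8.63 × 10⁻¹⁵ s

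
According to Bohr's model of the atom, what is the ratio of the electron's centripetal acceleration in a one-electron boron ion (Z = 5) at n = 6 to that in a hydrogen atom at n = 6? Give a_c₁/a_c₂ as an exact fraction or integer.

a_c ∝ Z^3 · n^-4
a_c₁/a_c₂ = (5/1)^3 · (6/6)^-4 = 125

125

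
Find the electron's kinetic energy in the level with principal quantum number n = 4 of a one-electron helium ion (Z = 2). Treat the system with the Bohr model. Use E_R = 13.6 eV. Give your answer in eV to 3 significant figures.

3.40 eV

For a Coulomb orbit the virial theorem gives K = −E_n.
E_n = −E_R·Z²/n², so K = E_R·Z²/n² = 13.6 × 2²/4² = 3.40 eV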